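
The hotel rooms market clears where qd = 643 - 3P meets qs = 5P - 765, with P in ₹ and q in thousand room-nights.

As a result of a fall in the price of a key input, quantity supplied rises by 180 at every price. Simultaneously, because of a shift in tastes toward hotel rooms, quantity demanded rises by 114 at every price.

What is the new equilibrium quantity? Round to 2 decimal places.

Initially, 643 - 3P = 5P - 765, so 1408 = 8P and P = 176, q = 115.
The new curves are qd = 757 - 3P (demand) and qs = 5P - 585 (supply).
Equate the new curves: 757 - 3P = 5P - 585, giving 1342 = 8P, P = 167.75, q = 253.75.

253.75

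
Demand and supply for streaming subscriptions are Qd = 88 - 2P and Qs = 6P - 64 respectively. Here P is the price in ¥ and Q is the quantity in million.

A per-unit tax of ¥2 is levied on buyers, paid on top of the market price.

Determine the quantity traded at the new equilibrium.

47

Original equilibrium: 88 - 2P = 6P - 64 gives 152 = 8P, so P = 19 and Q = 50.
Since buyers pay the price plus the tax, the effective demand curve becomes Qd = 84 - 2P.
New equilibrium: 84 - 2P = 6P - 64 ⇒ 148 = 8P ⇒ P = 18.5, Q = 47.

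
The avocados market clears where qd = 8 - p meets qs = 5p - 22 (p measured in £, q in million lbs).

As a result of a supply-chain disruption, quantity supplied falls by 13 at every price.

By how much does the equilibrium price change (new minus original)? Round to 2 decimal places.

+2.17

Original equilibrium: 8 - p = 5p - 22 gives 30 = 6p, so p = 5 and q = 3.
With the change applied: demand qd = 8 - p, supply qs = 5p - 35.
Clearing the new market: 8 - p = 5p - 35, so p = 43/6 ≈ 7.1667 and q = 5/6 ≈ 0.8333.
Δp = 7.1667 − 5 = +2.17.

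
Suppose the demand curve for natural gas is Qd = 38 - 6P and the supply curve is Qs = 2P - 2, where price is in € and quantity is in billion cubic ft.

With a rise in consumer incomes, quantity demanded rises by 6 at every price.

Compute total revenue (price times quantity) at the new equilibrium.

Before the shock: 38 - 6P = 2P - 2 ⇒ 40 = 8P ⇒ P = 5, Q = 8.
The shock moves the curves to Qd = 44 - 6P and Qs = 2P - 2.
New equilibrium: 44 - 6P = 2P - 2 ⇒ 46 = 8P ⇒ P = 5.75, Q = 9.5.
New expenditure = 5.75 × 9.5 = 54.625.

54.625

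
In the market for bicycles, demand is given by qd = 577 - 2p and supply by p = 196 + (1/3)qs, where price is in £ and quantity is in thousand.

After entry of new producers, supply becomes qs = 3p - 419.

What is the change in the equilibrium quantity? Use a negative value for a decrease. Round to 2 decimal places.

Original equilibrium: 577 - 2p = 3p - 588 gives 1165 = 5p, so p = 233 and q = 111.
The new curves are qd = 577 - 2p (demand) and qs = 3p - 419 (supply).
New equilibrium: 577 - 2p = 3p - 419 ⇒ 996 = 5p ⇒ p = 199.2, q = 178.6.
Δq = 178.6 − 111 = +67.60.

+67.60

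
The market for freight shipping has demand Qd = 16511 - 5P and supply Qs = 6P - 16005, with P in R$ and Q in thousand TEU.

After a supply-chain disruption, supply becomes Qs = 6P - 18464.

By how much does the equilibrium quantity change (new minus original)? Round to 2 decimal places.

-1117.73

Original equilibrium: 16511 - 5P = 6P - 16005 gives 32516 = 11P, so P = 2956 and Q = 1731.
With the change applied: demand Qd = 16511 - 5P, supply Qs = 6P - 18464.
Setting them equal: 16511 - 5P = 6P - 18464 → 34975 = 11P, so P = 34975/11 ≈ 3179.5455 and Q = 6746/11 ≈ 613.2727.
ΔQ = 613.2727 − 1731 = -1117.73.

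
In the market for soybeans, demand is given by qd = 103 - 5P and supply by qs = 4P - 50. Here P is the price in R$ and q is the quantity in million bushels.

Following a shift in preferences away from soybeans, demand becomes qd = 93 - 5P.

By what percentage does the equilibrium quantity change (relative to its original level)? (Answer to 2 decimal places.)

-24.69

Solve the original market: 103 - 5P = 4P - 50, hence P = 17 and q = 18.
The new curves are qd = 93 - 5P (demand) and qs = 4P - 50 (supply).
New equilibrium: 93 - 5P = 4P - 50 ⇒ 143 = 9P ⇒ P = 143/9 ≈ 15.8889, q = 122/9 ≈ 13.5556.
%Δq = (13.5556 − 18) / 18 × 100 = -24.69%.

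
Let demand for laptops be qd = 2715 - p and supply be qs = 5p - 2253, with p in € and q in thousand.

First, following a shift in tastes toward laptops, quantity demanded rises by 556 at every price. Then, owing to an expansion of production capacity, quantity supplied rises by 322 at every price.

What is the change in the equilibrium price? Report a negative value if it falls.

+39

Solve the original market: 2715 - p = 5p - 2253, hence p = 828 and q = 1887.
The new curves are qd = 3271 - p (demand) and qs = 5p - 1931 (supply).
Equate the new curves: 3271 - p = 5p - 1931, giving 5202 = 6p, p = 867, q = 2404.
Δp = 867 − 828 = +39.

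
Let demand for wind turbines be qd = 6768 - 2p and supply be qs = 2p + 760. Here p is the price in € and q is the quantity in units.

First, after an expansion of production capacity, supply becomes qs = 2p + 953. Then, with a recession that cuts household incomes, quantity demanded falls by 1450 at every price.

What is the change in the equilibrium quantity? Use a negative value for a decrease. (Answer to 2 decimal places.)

Original equilibrium: 6768 - 2p = 2p + 760 gives 6008 = 4p, so p = 1502 and q = 3764.
The new curves are qd = 5318 - 2p (demand) and qs = 2p + 953 (supply).
Clearing the new market: 5318 - 2p = 2p + 953, so p = 1091.25 and q = 3135.5.
Δq = 3135.5 − 3764 = -628.50.

-628.50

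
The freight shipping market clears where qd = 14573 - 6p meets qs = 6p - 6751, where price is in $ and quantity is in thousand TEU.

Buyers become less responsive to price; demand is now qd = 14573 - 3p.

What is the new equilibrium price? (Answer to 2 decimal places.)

Solve the original market: 14573 - 6p = 6p - 6751, hence p = 1777 and q = 3911.
With the change applied: demand qd = 14573 - 3p, supply qs = 6p - 6751.
New equilibrium: 14573 - 3p = 6p - 6751 ⇒ 21324 = 9p ⇒ p = 7108/3 ≈ 2369.3333, q = 7465.

2369.33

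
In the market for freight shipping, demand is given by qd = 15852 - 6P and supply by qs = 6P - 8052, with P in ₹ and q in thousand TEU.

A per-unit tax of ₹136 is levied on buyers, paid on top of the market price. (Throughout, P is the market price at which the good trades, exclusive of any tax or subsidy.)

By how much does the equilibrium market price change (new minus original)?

-68

Solve the original market: 15852 - 6P = 6P - 8052, hence P = 1992 and q = 3900.
Since buyers pay the price plus the tax, the effective demand curve becomes qd = 15036 - 6P.
New equilibrium: 15036 - 6P = 6P - 8052 ⇒ 23088 = 12P ⇒ P = 1924, q = 3492.
ΔP = 1924 − 1992 = -68.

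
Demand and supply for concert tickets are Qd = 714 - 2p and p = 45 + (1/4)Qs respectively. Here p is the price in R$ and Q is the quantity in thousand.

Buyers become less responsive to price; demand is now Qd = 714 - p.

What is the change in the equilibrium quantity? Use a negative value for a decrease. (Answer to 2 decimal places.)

Original equilibrium: 714 - 2p = 4p - 180 gives 894 = 6p, so p = 149 and Q = 416.
The shock moves the curves to Qd = 714 - p and Qs = 4p - 180.
New equilibrium: 714 - p = 4p - 180 ⇒ 894 = 5p ⇒ p = 178.8, Q = 535.2.
ΔQ = 535.2 − 416 = +119.20.

+119.20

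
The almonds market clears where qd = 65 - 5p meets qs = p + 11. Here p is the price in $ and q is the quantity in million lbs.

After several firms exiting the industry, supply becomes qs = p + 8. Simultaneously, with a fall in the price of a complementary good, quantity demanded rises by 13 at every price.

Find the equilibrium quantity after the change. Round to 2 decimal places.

19.67

Before the shock: 65 - 5p = p + 11 ⇒ 54 = 6p ⇒ p = 9, q = 20.
After the shift, demand is qd = 78 - 5p and supply is qs = p + 8.
New equilibrium: 78 - 5p = p + 8 ⇒ 70 = 6p ⇒ p = 35/3 ≈ 11.6667, q = 59/3 ≈ 19.6667.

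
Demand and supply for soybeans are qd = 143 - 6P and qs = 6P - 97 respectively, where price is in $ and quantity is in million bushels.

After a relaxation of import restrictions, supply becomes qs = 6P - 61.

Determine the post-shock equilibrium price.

Original equilibrium: 143 - 6P = 6P - 97 gives 240 = 12P, so P = 20 and q = 23.
With the change applied: demand qd = 143 - 6P, supply qs = 6P - 61.
Clearing the new market: 143 - 6P = 6P - 61, so P = 17 and q = 41.

17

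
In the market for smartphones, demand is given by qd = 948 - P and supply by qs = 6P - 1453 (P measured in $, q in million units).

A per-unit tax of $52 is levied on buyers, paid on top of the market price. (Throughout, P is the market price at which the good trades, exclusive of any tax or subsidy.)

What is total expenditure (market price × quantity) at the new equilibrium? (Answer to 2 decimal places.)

188063.82

Before the shock: 948 - P = 6P - 1453 ⇒ 2401 = 7P ⇒ P = 343, q = 605.
Since buyers pay the price plus the tax, the effective demand curve becomes qd = 896 - P.
New equilibrium: 896 - P = 6P - 1453 ⇒ 2349 = 7P ⇒ P = 2349/7 ≈ 335.5714, q = 3923/7 ≈ 560.4286.
New expenditure = 335.5714 × 560.4286 = 188063.82.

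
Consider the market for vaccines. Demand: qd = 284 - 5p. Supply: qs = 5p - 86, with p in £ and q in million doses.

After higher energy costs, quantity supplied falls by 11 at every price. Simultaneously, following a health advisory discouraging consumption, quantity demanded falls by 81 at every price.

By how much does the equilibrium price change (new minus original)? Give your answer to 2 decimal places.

Original equilibrium: 284 - 5p = 5p - 86 gives 370 = 10p, so p = 37 and q = 99.
The new curves are qd = 203 - 5p (demand) and qs = 5p - 97 (supply).
Equate the new curves: 203 - 5p = 5p - 97, giving 300 = 10p, p = 30, q = 53.
Δp = 30 − 37 = -7.00.

-7.00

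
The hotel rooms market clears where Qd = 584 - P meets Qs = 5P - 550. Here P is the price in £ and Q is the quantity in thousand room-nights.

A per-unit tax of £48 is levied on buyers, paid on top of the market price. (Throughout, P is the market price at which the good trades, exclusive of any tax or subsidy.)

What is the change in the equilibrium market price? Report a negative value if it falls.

Initially, 584 - P = 5P - 550, so 1134 = 6P and P = 189, Q = 395.
Since buyers pay the price plus the tax, the effective demand curve becomes Qd = 536 - P.
New equilibrium: 536 - P = 5P - 550 ⇒ 1086 = 6P ⇒ P = 181, Q = 355.
ΔP = 181 − 189 = -8.

-8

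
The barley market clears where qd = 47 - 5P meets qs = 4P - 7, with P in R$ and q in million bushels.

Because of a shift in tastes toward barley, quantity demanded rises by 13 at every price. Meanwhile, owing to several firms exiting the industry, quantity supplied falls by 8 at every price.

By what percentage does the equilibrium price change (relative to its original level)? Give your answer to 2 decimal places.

Original equilibrium: 47 - 5P = 4P - 7 gives 54 = 9P, so P = 6 and q = 17.
With the change applied: demand qd = 60 - 5P, supply qs = 4P - 15.
Setting them equal: 60 - 5P = 4P - 15 → 75 = 9P, so P = 25/3 ≈ 8.3333 and q = 55/3 ≈ 18.3333.
%ΔP = (8.3333 − 6) / 6 × 100 = +38.89%.

+38.89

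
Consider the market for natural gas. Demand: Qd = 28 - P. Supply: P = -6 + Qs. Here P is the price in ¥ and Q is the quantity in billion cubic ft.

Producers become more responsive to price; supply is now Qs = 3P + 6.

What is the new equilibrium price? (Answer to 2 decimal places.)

5.50

Before the shock: 28 - P = P + 6 ⇒ 22 = 2P ⇒ P = 11, Q = 17.
The shock moves the curves to Qd = 28 - P and Qs = 3P + 6.
Setting them equal: 28 - P = 3P + 6 → 22 = 4P, so P = 5.5 and Q = 22.5.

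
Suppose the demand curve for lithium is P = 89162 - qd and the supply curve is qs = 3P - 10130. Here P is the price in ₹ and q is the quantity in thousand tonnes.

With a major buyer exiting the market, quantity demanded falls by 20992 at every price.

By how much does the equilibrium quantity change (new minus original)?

-15744

Before the shock: 89162 - P = 3P - 10130 ⇒ 99292 = 4P ⇒ P = 24823, q = 64339.
After the shift, demand is qd = 68170 - P and supply is qs = 3P - 10130.
New equilibrium: 68170 - P = 3P - 10130 ⇒ 78300 = 4P ⇒ P = 19575, q = 48595.
Δq = 48595 − 64339 = -15744.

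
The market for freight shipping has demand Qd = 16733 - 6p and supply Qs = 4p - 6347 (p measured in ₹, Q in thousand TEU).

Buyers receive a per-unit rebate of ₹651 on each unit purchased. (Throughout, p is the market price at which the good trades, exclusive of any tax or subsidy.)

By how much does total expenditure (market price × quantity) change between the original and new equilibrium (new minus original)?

+5343173.64

Initially, 16733 - 6p = 4p - 6347, so 23080 = 10p and p = 2308, Q = 2885.
Since buyers' out-of-pocket price is the market price minus the rebate, the effective demand curve becomes Qd = 20639 - 6p.
Equate the new curves: 20639 - 6p = 4p - 6347, giving 26986 = 10p, p = 2698.6, Q = 4447.4.
Expenditure moves from 2308×2885 = 6658580 to 2698.6×4447.4 = 12001753.64; change = +5343173.64.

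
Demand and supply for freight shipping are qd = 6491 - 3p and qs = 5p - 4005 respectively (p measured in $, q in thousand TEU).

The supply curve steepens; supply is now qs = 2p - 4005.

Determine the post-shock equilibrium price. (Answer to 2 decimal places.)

2099.20

Original equilibrium: 6491 - 3p = 5p - 4005 gives 10496 = 8p, so p = 1312 and q = 2555.
The new curves are qd = 6491 - 3p (demand) and qs = 2p - 4005 (supply).
Setting them equal: 6491 - 3p = 2p - 4005 → 10496 = 5p, so p = 2099.2 and q = 193.4.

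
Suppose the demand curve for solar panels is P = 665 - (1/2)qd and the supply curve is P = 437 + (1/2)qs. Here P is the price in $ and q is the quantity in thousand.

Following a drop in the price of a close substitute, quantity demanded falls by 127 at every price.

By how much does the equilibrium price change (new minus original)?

-31.75

Solve the original market: 1330 - 2P = 2P - 874, hence P = 551 and q = 228.
The shock moves the curves to qd = 1203 - 2P and qs = 2P - 874.
Setting them equal: 1203 - 2P = 2P - 874 → 2077 = 4P, so P = 519.25 and q = 164.5.
ΔP = 519.25 − 551 = -31.75.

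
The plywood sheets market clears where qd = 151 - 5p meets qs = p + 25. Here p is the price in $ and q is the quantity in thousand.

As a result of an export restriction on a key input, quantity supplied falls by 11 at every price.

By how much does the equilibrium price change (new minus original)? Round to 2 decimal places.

Original equilibrium: 151 - 5p = p + 25 gives 126 = 6p, so p = 21 and q = 46.
After the shift, demand is qd = 151 - 5p and supply is qs = p + 14.
New equilibrium: 151 - 5p = p + 14 ⇒ 137 = 6p ⇒ p = 137/6 ≈ 22.8333, q = 221/6 ≈ 36.8333.
Δp = 22.8333 − 21 = +1.83.

+1.83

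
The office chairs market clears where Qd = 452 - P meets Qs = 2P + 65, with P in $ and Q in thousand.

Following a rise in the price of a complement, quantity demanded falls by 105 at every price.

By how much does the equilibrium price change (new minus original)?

Before the shock: 452 - P = 2P + 65 ⇒ 387 = 3P ⇒ P = 129, Q = 323.
After the shift, demand is Qd = 347 - P and supply is Qs = 2P + 65.
Setting them equal: 347 - P = 2P + 65 → 282 = 3P, so P = 94 and Q = 253.
ΔP = 94 − 129 = -35.

-35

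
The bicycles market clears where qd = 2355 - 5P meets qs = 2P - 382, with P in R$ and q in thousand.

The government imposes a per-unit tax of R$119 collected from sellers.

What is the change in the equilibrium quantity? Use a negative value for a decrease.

Initially, 2355 - 5P = 2P - 382, so 2737 = 7P and P = 391, q = 400.
Since sellers keep the price net of the tax, the effective supply curve becomes qs = 2P - 620.
New equilibrium: 2355 - 5P = 2P - 620 ⇒ 2975 = 7P ⇒ P = 425, q = 230.
Δq = 230 − 400 = -170.

-170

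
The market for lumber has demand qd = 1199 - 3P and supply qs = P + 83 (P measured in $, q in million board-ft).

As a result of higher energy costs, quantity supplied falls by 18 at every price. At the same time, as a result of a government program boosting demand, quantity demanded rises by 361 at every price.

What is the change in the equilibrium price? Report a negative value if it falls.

Before the shock: 1199 - 3P = P + 83 ⇒ 1116 = 4P ⇒ P = 279, q = 362.
The new curves are qd = 1560 - 3P (demand) and qs = P + 65 (supply).
New equilibrium: 1560 - 3P = P + 65 ⇒ 1495 = 4P ⇒ P = 373.75, q = 438.75.
ΔP = 373.75 − 279 = +94.75.

+94.75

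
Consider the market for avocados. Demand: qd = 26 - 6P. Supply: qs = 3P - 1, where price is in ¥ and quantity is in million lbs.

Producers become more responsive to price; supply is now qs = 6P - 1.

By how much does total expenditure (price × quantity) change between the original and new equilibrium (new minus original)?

Before the shock: 26 - 6P = 3P - 1 ⇒ 27 = 9P ⇒ P = 3, q = 8.
The new curves are qd = 26 - 6P (demand) and qs = 6P - 1 (supply).
New equilibrium: 26 - 6P = 6P - 1 ⇒ 27 = 12P ⇒ P = 2.25, q = 12.5.
Expenditure moves from 3×8 = 24 to 2.25×12.5 = 28.125; change = +4.125.

+4.125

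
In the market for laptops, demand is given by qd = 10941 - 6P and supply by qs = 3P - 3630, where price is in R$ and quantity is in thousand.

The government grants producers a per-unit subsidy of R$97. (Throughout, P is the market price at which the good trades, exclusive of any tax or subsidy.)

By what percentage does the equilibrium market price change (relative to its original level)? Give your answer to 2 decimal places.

-2.00

Original equilibrium: 10941 - 6P = 3P - 3630 gives 14571 = 9P, so P = 1619 and q = 1227.
Since sellers receive the price plus the subsidy, the effective supply curve becomes qs = 3P - 3339.
Setting them equal: 10941 - 6P = 3P - 3339 → 14280 = 9P, so P = 4760/3 ≈ 1586.6667 and q = 1421.
%ΔP = (1586.6667 − 1619) / 1619 × 100 = -2.00%.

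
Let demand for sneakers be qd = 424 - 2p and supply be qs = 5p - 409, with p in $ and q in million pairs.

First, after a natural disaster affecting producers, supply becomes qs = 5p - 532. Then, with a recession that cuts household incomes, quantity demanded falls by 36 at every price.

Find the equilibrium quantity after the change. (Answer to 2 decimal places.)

125.14

Original equilibrium: 424 - 2p = 5p - 409 gives 833 = 7p, so p = 119 and q = 186.
After the shift, demand is qd = 388 - 2p and supply is qs = 5p - 532.
Setting them equal: 388 - 2p = 5p - 532 → 920 = 7p, so p = 920/7 ≈ 131.4286 and q = 876/7 ≈ 125.1429.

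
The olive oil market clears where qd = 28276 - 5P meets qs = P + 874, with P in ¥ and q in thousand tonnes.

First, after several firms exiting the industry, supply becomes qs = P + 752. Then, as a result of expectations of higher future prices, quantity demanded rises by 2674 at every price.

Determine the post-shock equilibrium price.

5033

Before the shock: 28276 - 5P = P + 874 ⇒ 27402 = 6P ⇒ P = 4567, q = 5441.
The new curves are qd = 30950 - 5P (demand) and qs = P + 752 (supply).
Setting them equal: 30950 - 5P = P + 752 → 30198 = 6P, so P = 5033 and q = 5785.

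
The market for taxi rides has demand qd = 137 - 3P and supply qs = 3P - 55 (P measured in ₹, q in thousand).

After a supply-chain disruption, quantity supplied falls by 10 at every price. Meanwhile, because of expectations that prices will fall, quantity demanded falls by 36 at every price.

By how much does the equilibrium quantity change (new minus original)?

-23

Initially, 137 - 3P = 3P - 55, so 192 = 6P and P = 32, q = 41.
The new curves are qd = 101 - 3P (demand) and qs = 3P - 65 (supply).
Setting them equal: 101 - 3P = 3P - 65 → 166 = 6P, so P = 83/3 ≈ 27.6667 and q = 18.
Δq = 18 − 41 = -23.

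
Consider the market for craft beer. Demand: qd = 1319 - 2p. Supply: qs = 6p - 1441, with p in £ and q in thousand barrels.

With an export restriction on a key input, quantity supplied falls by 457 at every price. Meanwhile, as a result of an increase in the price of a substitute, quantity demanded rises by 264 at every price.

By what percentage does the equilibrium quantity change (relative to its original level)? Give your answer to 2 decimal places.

+13.31

Before the shock: 1319 - 2p = 6p - 1441 ⇒ 2760 = 8p ⇒ p = 345, q = 629.
After the shift, demand is qd = 1583 - 2p and supply is qs = 6p - 1898.
Equate the new curves: 1583 - 2p = 6p - 1898, giving 3481 = 8p, p = 435.125, q = 712.75.
%Δq = (712.75 − 629) / 629 × 100 = +13.31%.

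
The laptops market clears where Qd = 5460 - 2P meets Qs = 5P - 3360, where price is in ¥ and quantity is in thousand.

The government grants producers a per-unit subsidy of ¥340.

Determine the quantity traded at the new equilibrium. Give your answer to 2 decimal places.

Original equilibrium: 5460 - 2P = 5P - 3360 gives 8820 = 7P, so P = 1260 and Q = 2940.
Since sellers receive the price plus the subsidy, the effective supply curve becomes Qs = 5P - 1660.
Setting them equal: 5460 - 2P = 5P - 1660 → 7120 = 7P, so P = 7120/7 ≈ 1017.1429 and Q = 23980/7 ≈ 3425.7143.

3425.71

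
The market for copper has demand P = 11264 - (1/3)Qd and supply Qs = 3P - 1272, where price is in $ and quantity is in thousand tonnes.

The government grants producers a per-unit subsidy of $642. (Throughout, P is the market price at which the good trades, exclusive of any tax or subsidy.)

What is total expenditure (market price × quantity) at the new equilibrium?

Original equilibrium: 33792 - 3P = 3P - 1272 gives 35064 = 6P, so P = 5844 and Q = 16260.
Since sellers receive the price plus the subsidy, the effective supply curve becomes Qs = 3P + 654.
Setting them equal: 33792 - 3P = 3P + 654 → 33138 = 6P, so P = 5523 and Q = 17223.
New expenditure = 5523 × 17223 = 95122629.

95122629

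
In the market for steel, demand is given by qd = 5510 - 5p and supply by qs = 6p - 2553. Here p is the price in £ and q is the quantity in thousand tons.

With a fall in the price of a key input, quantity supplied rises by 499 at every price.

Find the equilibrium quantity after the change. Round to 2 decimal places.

Initially, 5510 - 5p = 6p - 2553, so 8063 = 11p and p = 733, q = 1845.
The shock moves the curves to qd = 5510 - 5p and qs = 6p - 2054.
New equilibrium: 5510 - 5p = 6p - 2054 ⇒ 7564 = 11p ⇒ p = 7564/11 ≈ 687.6364, q = 22790/11 ≈ 2071.8182.

2071.82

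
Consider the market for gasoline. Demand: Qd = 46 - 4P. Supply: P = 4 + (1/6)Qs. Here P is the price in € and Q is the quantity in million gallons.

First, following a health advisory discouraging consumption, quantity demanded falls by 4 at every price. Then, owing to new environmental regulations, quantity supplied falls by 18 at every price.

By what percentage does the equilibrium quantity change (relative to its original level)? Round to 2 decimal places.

-53.33

Before the shock: 46 - 4P = 6P - 24 ⇒ 70 = 10P ⇒ P = 7, Q = 18.
The new curves are Qd = 42 - 4P (demand) and Qs = 6P - 42 (supply).
Setting them equal: 42 - 4P = 6P - 42 → 84 = 10P, so P = 8.4 and Q = 8.4.
%ΔQ = (8.4 − 18) / 18 × 100 = -53.33%.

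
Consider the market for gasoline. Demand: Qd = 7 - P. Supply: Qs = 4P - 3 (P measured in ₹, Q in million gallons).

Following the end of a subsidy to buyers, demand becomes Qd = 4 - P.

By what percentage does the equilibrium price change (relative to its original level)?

-30

Original equilibrium: 7 - P = 4P - 3 gives 10 = 5P, so P = 2 and Q = 5.
With the change applied: demand Qd = 4 - P, supply Qs = 4P - 3.
Setting them equal: 4 - P = 4P - 3 → 7 = 5P, so P = 1.4 and Q = 2.6.
%ΔP = (1.4 − 2) / 2 × 100 = -30%.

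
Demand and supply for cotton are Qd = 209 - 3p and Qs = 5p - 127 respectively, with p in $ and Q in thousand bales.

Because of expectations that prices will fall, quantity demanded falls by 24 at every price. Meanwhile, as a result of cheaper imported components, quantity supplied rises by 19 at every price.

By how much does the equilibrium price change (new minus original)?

-5.375

Original equilibrium: 209 - 3p = 5p - 127 gives 336 = 8p, so p = 42 and Q = 83.
The shock moves the curves to Qd = 185 - 3p and Qs = 5p - 108.
Equate the new curves: 185 - 3p = 5p - 108, giving 293 = 8p, p = 36.625, Q = 75.125.
Δp = 36.625 − 42 = -5.375.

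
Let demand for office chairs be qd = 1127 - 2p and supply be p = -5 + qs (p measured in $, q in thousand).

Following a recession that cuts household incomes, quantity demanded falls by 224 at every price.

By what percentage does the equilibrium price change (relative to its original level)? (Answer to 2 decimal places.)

Solve the original market: 1127 - 2p = p + 5, hence p = 374 and q = 379.
The new curves are qd = 903 - 2p (demand) and qs = p + 5 (supply).
Equate the new curves: 903 - 2p = p + 5, giving 898 = 3p, p = 898/3 ≈ 299.3333, q = 913/3 ≈ 304.3333.
%Δp = (299.3333 − 374) / 374 × 100 = -19.96%.

-19.96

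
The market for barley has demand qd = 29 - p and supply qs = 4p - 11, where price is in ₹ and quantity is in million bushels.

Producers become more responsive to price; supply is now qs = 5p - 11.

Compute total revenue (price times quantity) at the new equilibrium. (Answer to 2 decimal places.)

148.89

Before the shock: 29 - p = 4p - 11 ⇒ 40 = 5p ⇒ p = 8, q = 21.
The new curves are qd = 29 - p (demand) and qs = 5p - 11 (supply).
New equilibrium: 29 - p = 5p - 11 ⇒ 40 = 6p ⇒ p = 20/3 ≈ 6.6667, q = 67/3 ≈ 22.3333.
New expenditure = 6.6667 × 22.3333 = 148.89.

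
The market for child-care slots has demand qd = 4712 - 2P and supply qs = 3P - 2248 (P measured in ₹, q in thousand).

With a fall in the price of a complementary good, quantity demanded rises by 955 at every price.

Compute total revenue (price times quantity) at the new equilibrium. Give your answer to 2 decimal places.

Solve the original market: 4712 - 2P = 3P - 2248, hence P = 1392 and q = 1928.
With the change applied: demand qd = 5667 - 2P, supply qs = 3P - 2248.
New equilibrium: 5667 - 2P = 3P - 2248 ⇒ 7915 = 5P ⇒ P = 1583, q = 2501.
New expenditure = 1583 × 2501 = 3959083.00.

3959083.00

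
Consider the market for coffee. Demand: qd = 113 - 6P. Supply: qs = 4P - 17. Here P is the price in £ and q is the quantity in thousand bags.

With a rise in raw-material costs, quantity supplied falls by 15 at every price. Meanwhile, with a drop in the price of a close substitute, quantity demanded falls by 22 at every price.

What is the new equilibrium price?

Solve the original market: 113 - 6P = 4P - 17, hence P = 13 and q = 35.
With the change applied: demand qd = 91 - 6P, supply qs = 4P - 32.
Clearing the new market: 91 - 6P = 4P - 32, so P = 12.3 and q = 17.2.

12.3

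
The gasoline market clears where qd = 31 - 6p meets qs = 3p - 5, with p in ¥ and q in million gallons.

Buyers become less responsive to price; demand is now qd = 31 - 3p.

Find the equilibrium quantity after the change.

Solve the original market: 31 - 6p = 3p - 5, hence p = 4 and q = 7.
After the shift, demand is qd = 31 - 3p and supply is qs = 3p - 5.
Equate the new curves: 31 - 3p = 3p - 5, giving 36 = 6p, p = 6, q = 13.

13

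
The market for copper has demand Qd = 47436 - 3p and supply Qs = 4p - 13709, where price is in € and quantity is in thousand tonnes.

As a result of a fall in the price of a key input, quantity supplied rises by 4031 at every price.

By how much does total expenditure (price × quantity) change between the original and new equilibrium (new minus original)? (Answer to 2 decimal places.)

+1869479.08

Solve the original market: 47436 - 3p = 4p - 13709, hence p = 8735 and Q = 21231.
With the change applied: demand Qd = 47436 - 3p, supply Qs = 4p - 9678.
Equate the new curves: 47436 - 3p = 4p - 9678, giving 57114 = 7p, p = 57114/7 ≈ 8159.1429, Q = 160710/7 ≈ 22958.5714.
Expenditure moves from 8735×21231 = 185452785 to 8159.1429×22958.5714 = 187322264.0816; change = +1869479.08.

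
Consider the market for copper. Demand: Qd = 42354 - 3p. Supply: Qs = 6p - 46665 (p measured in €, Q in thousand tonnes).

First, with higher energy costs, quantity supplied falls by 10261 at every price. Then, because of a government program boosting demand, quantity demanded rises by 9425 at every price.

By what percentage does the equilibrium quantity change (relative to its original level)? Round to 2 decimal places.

Before the shock: 42354 - 3p = 6p - 46665 ⇒ 89019 = 9p ⇒ p = 9891, Q = 12681.
The new curves are Qd = 51779 - 3p (demand) and Qs = 6p - 56926 (supply).
New equilibrium: 51779 - 3p = 6p - 56926 ⇒ 108705 = 9p ⇒ p = 36235/3 ≈ 12078.3333, Q = 15544.
%ΔQ = (15544 − 12681) / 12681 × 100 = +22.58%.

+22.58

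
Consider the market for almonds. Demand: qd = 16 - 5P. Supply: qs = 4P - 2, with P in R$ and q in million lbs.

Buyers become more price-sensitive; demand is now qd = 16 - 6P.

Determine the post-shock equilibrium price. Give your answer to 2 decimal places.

Before the shock: 16 - 5P = 4P - 2 ⇒ 18 = 9P ⇒ P = 2, q = 6.
With the change applied: demand qd = 16 - 6P, supply qs = 4P - 2.
New equilibrium: 16 - 6P = 4P - 2 ⇒ 18 = 10P ⇒ P = 1.8, q = 5.2.

1.80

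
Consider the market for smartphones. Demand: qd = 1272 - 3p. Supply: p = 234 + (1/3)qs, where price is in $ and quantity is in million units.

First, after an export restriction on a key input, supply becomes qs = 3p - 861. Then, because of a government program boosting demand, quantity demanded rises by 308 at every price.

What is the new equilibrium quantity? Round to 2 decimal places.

359.50

Original equilibrium: 1272 - 3p = 3p - 702 gives 1974 = 6p, so p = 329 and q = 285.
After the shift, demand is qd = 1580 - 3p and supply is qs = 3p - 861.
Setting them equal: 1580 - 3p = 3p - 861 → 2441 = 6p, so p = 2441/6 ≈ 406.8333 and q = 359.5.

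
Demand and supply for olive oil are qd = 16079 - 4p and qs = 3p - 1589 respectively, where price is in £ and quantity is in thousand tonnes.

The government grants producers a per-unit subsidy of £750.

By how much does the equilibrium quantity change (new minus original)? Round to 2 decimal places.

Original equilibrium: 16079 - 4p = 3p - 1589 gives 17668 = 7p, so p = 2524 and q = 5983.
Since sellers receive the price plus the subsidy, the effective supply curve becomes qs = 3p + 661.
Setting them equal: 16079 - 4p = 3p + 661 → 15418 = 7p, so p = 15418/7 ≈ 2202.5714 and q = 50881/7 ≈ 7268.7143.
Δq = 7268.7143 − 5983 = +1285.71.

+1285.71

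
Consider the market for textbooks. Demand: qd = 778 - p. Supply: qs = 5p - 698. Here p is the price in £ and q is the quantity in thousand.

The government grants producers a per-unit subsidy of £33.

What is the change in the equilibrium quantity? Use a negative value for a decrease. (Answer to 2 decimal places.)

Before the shock: 778 - p = 5p - 698 ⇒ 1476 = 6p ⇒ p = 246, q = 532.
Since sellers receive the price plus the subsidy, the effective supply curve becomes qs = 5p - 533.
New equilibrium: 778 - p = 5p - 533 ⇒ 1311 = 6p ⇒ p = 218.5, q = 559.5.
Δq = 559.5 − 532 = +27.50.

+27.50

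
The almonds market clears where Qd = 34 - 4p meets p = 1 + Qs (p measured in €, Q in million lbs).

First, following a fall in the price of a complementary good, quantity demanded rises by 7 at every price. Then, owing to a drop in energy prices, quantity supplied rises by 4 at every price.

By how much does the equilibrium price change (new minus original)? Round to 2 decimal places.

Solve the original market: 34 - 4p = p - 1, hence p = 7 and Q = 6.
The shock moves the curves to Qd = 41 - 4p and Qs = p + 3.
Equate the new curves: 41 - 4p = p + 3, giving 38 = 5p, p = 7.6, Q = 10.6.
Δp = 7.6 − 7 = +0.60.

+0.60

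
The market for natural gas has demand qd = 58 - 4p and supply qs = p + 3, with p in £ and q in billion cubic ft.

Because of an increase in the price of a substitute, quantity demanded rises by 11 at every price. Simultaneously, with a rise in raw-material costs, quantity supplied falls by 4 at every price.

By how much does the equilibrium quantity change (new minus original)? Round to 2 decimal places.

-1.00

Initially, 58 - 4p = p + 3, so 55 = 5p and p = 11, q = 14.
The shock moves the curves to qd = 69 - 4p and qs = p - 1.
Setting them equal: 69 - 4p = p - 1 → 70 = 5p, so p = 14 and q = 13.
Δq = 13 − 14 = -1.00.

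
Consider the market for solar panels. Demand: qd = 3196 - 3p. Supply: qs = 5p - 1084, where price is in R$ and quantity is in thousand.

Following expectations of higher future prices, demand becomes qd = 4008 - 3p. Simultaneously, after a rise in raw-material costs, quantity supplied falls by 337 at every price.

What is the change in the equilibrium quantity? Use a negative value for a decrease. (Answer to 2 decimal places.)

+381.13

Initially, 3196 - 3p = 5p - 1084, so 4280 = 8p and p = 535, q = 1591.
The new curves are qd = 4008 - 3p (demand) and qs = 5p - 1421 (supply).
Setting them equal: 4008 - 3p = 5p - 1421 → 5429 = 8p, so p = 678.625 and q = 1972.125.
Δq = 1972.125 − 1591 = +381.13.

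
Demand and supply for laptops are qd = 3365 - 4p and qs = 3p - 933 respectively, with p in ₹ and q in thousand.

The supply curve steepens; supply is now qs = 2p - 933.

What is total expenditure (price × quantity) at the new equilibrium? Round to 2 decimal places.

357927.89

Original equilibrium: 3365 - 4p = 3p - 933 gives 4298 = 7p, so p = 614 and q = 909.
After the shift, demand is qd = 3365 - 4p and supply is qs = 2p - 933.
New equilibrium: 3365 - 4p = 2p - 933 ⇒ 4298 = 6p ⇒ p = 2149/3 ≈ 716.3333, q = 1499/3 ≈ 499.6667.
New expenditure = 716.3333 × 499.6667 = 357927.89.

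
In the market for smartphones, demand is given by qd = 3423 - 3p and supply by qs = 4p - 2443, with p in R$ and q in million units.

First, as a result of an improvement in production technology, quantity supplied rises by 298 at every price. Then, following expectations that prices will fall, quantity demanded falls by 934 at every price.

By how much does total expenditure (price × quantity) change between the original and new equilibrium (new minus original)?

-428756

Original equilibrium: 3423 - 3p = 4p - 2443 gives 5866 = 7p, so p = 838 and q = 909.
With the change applied: demand qd = 2489 - 3p, supply qs = 4p - 2145.
New equilibrium: 2489 - 3p = 4p - 2145 ⇒ 4634 = 7p ⇒ p = 662, q = 503.
Expenditure moves from 838×909 = 761742 to 662×503 = 332986; change = -428756.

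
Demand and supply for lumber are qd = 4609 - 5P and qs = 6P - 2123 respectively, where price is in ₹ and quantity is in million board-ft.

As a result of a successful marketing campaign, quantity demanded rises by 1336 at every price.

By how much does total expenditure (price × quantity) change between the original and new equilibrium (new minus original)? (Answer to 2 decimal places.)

Before the shock: 4609 - 5P = 6P - 2123 ⇒ 6732 = 11P ⇒ P = 612, q = 1549.
The shock moves the curves to qd = 5945 - 5P and qs = 6P - 2123.
Clearing the new market: 5945 - 5P = 6P - 2123, so P = 8068/11 ≈ 733.4545 and q = 25055/11 ≈ 2277.7273.
Expenditure moves from 612×1549 = 947988 to 733.4545×2277.7273 = 1670609.4215; change = +722621.42.

+722621.42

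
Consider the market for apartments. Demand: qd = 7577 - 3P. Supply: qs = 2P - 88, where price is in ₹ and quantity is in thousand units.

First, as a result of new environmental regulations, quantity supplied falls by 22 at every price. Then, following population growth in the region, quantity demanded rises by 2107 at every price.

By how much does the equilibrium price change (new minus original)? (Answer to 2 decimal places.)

+425.80

Initially, 7577 - 3P = 2P - 88, so 7665 = 5P and P = 1533, q = 2978.
After the shift, demand is qd = 9684 - 3P and supply is qs = 2P - 110.
Clearing the new market: 9684 - 3P = 2P - 110, so P = 1958.8 and q = 3807.6.
ΔP = 1958.8 − 1533 = +425.80.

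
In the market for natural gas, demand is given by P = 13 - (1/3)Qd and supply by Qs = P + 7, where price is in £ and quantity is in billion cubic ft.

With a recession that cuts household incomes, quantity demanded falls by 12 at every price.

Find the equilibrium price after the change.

5

Solve the original market: 39 - 3P = P + 7, hence P = 8 and Q = 15.
With the change applied: demand Qd = 27 - 3P, supply Qs = P + 7.
Clearing the new market: 27 - 3P = P + 7, so P = 5 and Q = 12.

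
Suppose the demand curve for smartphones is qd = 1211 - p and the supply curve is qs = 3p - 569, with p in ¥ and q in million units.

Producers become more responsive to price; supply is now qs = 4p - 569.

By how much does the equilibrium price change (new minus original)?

Initially, 1211 - p = 3p - 569, so 1780 = 4p and p = 445, q = 766.
With the change applied: demand qd = 1211 - p, supply qs = 4p - 569.
New equilibrium: 1211 - p = 4p - 569 ⇒ 1780 = 5p ⇒ p = 356, q = 855.
Δp = 356 − 445 = -89.

-89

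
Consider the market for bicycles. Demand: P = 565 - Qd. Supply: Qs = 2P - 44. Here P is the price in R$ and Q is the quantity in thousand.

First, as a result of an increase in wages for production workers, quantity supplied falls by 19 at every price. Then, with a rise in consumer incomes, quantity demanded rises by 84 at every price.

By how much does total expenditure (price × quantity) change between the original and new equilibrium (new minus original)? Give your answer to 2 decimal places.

Before the shock: 565 - P = 2P - 44 ⇒ 609 = 3P ⇒ P = 203, Q = 362.
The shock moves the curves to Qd = 649 - P and Qs = 2P - 63.
Equate the new curves: 649 - P = 2P - 63, giving 712 = 3P, P = 712/3 ≈ 237.3333, Q = 1235/3 ≈ 411.6667.
Expenditure moves from 203×362 = 73486 to 237.3333×411.6667 = 97702.2222; change = +24216.22.

+24216.22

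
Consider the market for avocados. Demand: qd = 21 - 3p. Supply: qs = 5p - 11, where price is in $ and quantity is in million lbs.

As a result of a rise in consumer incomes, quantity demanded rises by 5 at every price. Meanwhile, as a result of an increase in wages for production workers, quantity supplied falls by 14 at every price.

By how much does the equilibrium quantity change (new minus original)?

Before the shock: 21 - 3p = 5p - 11 ⇒ 32 = 8p ⇒ p = 4, q = 9.
After the shift, demand is qd = 26 - 3p and supply is qs = 5p - 25.
Clearing the new market: 26 - 3p = 5p - 25, so p = 6.375 and q = 6.875.
Δq = 6.875 − 9 = -2.125.

-2.125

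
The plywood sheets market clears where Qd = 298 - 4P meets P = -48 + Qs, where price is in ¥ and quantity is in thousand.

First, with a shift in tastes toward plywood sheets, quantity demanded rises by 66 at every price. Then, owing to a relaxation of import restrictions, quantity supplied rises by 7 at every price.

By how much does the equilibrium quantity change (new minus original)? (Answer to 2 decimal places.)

+18.80

Original equilibrium: 298 - 4P = P + 48 gives 250 = 5P, so P = 50 and Q = 98.
After the shift, demand is Qd = 364 - 4P and supply is Qs = P + 55.
New equilibrium: 364 - 4P = P + 55 ⇒ 309 = 5P ⇒ P = 61.8, Q = 116.8.
ΔQ = 116.8 − 98 = +18.80.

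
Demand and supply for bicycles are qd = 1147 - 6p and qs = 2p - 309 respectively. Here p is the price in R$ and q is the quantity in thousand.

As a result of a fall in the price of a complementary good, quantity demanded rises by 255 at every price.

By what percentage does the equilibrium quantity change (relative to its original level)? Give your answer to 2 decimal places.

+115.91

Before the shock: 1147 - 6p = 2p - 309 ⇒ 1456 = 8p ⇒ p = 182, q = 55.
After the shift, demand is qd = 1402 - 6p and supply is qs = 2p - 309.
Clearing the new market: 1402 - 6p = 2p - 309, so p = 213.875 and q = 118.75.
%Δq = (118.75 − 55) / 55 × 100 = +115.91%.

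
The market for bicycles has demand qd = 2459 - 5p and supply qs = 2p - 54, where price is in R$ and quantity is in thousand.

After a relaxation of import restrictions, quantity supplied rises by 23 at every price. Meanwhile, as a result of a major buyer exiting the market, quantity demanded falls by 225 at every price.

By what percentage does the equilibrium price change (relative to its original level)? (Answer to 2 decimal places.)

Initially, 2459 - 5p = 2p - 54, so 2513 = 7p and p = 359, q = 664.
With the change applied: demand qd = 2234 - 5p, supply qs = 2p - 31.
Setting them equal: 2234 - 5p = 2p - 31 → 2265 = 7p, so p = 2265/7 ≈ 323.5714 and q = 4313/7 ≈ 616.1429.
%Δp = (323.5714 − 359) / 359 × 100 = -9.87%.

-9.87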